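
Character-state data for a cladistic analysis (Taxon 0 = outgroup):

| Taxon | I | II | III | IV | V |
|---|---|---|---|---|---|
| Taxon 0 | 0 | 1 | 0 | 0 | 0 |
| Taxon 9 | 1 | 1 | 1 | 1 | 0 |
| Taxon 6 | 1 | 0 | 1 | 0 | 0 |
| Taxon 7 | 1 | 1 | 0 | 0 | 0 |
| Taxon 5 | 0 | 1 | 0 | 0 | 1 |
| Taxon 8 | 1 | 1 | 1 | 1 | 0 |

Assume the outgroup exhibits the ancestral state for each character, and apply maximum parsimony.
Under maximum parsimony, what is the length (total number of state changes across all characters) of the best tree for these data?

5

Character polarity is set by the outgroup: the derived state is whichever differs from the outgroup's state, so for II the derived state is '0', and for the remaining characters it is '1'.
I (derived state '1') is shared by Taxon 6, Taxon 7, Taxon 8, and Taxon 9 — a synapomorphy uniting that clade.
II: derived state '0' in Taxon 6 only — an autapomorphy, so it tells us nothing about relationships among taxa.
Only Taxon 6, Taxon 8, and Taxon 9 show the derived state '1' for III, supporting them as a clade.
Only Taxon 8 and Taxon 9 show the derived state '1' for IV, supporting them as a clade.
V (derived state '1') is unique to Taxon 5 (autapomorphy; uninformative for grouping).
Most parsimonious ingroup topology: ((((Taxon 9,Taxon 8),Taxon 6),Taxon 7),Taxon 5).
Changes per character on this tree: I: 1; II: 1; III: 1; IV: 1; V: 1.
Total = 5.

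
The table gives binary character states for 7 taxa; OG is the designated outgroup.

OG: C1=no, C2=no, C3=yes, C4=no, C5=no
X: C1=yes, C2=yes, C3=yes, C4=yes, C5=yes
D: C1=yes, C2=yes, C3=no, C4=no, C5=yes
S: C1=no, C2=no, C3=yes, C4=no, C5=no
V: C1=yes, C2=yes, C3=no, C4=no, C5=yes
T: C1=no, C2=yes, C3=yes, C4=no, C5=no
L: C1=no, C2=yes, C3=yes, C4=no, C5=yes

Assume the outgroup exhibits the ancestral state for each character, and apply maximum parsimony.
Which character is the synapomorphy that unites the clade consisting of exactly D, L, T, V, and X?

C2

Character polarity is set by the outgroup: the derived state is whichever differs from the outgroup's state, so for C3 the derived state is 'no', and for the remaining characters it is 'yes'.
C1: derived state 'yes' in D, V, and X only — synapomorphy for {D, V, X}.
Only D, L, T, V, and X show the derived state 'yes' for C2, supporting them as a clade.
Only D and V show the derived state 'no' for C3, supporting them as a clade.
C4: derived state 'yes' in X only — an autapomorphy, so it tells us nothing about relationships among taxa.
C5 (derived state 'yes') is shared by D, L, V, and X — a synapomorphy uniting that clade.
Most parsimonious ingroup topology: ((((X,(D,V)),L),T),S).
The clade {D, L, T, V, X} is supported by C2: its derived state 'yes' occurs in exactly those taxa and in no other taxon (including the outgroup).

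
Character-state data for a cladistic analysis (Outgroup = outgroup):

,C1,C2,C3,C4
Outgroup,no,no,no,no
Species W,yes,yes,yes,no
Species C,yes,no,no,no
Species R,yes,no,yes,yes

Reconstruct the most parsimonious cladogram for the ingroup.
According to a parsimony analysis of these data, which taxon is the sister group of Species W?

Species R

The outgroup has state 'no' for every character, so 'yes' is the derived state throughout.
All ingroup taxa share the derived state 'yes' for C1; it defines the ingroup but does not resolve relationships within it.
C2: derived state 'yes' in Species W only — an autapomorphy, so it tells us nothing about relationships among taxa.
C3 (derived state 'yes') is shared by Species R and Species W — a synapomorphy uniting that clade.
C4: derived state 'yes' in Species R only — an autapomorphy, so it tells us nothing about relationships among taxa.
Most parsimonious ingroup topology: ((Species W,Species R),Species C).
Species W and Species R form a cherry on this tree, so they are sister taxa.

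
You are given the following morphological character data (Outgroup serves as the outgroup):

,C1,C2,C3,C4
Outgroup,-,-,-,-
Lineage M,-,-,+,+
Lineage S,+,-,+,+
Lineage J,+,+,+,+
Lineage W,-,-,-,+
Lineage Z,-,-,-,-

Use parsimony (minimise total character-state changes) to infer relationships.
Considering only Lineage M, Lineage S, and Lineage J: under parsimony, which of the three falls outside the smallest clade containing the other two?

The outgroup has state '-' for every character, so '+' is the derived state throughout.
Only Lineage J and Lineage S show the derived state '+' for C1, supporting them as a clade.
C2 (derived state '+') is unique to Lineage J (autapomorphy; uninformative for grouping).
Only Lineage J, Lineage M, and Lineage S show the derived state '+' for C3, supporting them as a clade.
Only Lineage J, Lineage M, Lineage S, and Lineage W show the derived state '+' for C4, supporting them as a clade.
Most parsimonious ingroup topology: (((Lineage M,(Lineage S,Lineage J)),Lineage W),Lineage Z).
Lineage S and Lineage J share a more recent common ancestor with each other than either does with Lineage M, so Lineage M is the least closely related of the three.

Lineage M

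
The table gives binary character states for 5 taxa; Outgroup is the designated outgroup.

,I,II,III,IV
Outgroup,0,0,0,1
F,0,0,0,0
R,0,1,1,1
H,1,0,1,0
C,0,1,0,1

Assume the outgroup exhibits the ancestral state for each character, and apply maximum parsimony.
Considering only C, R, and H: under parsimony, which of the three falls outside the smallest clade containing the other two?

Character polarity is set by the outgroup: the derived state is whichever differs from the outgroup's state, so for IV the derived state is '0', and for the remaining characters it is '1'.
I (derived state '1') is unique to H (autapomorphy; uninformative for grouping).
Only C and R show the derived state '1' for II, supporting them as a clade.
III groups H and R, which is incompatible with the clades supported by the remaining characters; treating it as convergent (homoplasy) costs fewer steps than any alternative tree.
IV (derived state '0') is shared by F and H — a synapomorphy uniting that clade.
Most parsimonious ingroup topology: ((F,H),(R,C)).
C and R share a more recent common ancestor with each other than either does with H, so H is the least closely related of the three.

H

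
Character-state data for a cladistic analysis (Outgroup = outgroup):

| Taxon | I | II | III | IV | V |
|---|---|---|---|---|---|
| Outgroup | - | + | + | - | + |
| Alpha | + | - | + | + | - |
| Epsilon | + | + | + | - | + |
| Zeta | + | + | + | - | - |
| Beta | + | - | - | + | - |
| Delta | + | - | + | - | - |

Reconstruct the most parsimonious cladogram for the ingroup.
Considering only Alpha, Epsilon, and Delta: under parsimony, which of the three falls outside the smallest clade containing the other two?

Epsilon

Character polarity is set by the outgroup: the derived state is whichever differs from the outgroup's state, so for II, III, V the derived state is '-', and for the remaining characters it is '+'.
All ingroup taxa share the derived state '+' for I; it defines the ingroup but does not resolve relationships within it.
Only Alpha, Beta, and Delta show the derived state '-' for II, supporting them as a clade.
III (derived state '-') is unique to Beta (autapomorphy; uninformative for grouping).
Only Alpha and Beta show the derived state '+' for IV, supporting them as a clade.
Only Alpha, Beta, Delta, and Zeta show the derived state '-' for V, supporting them as a clade.
Most parsimonious ingroup topology: ((((Alpha,Beta),Delta),Zeta),Epsilon).
Delta and Alpha share a more recent common ancestor with each other than either does with Epsilon, so Epsilon is the least closely related of the three.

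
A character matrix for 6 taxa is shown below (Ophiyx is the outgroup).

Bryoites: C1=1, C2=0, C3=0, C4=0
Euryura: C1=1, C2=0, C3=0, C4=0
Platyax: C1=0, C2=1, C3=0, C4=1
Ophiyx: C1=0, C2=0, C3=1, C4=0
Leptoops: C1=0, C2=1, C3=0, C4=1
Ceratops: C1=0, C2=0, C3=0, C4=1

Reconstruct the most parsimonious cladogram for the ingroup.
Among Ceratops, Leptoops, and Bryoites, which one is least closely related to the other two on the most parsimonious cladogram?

Character polarity is set by the outgroup: the derived state is whichever differs from the outgroup's state, so for C3 the derived state is '0', and for the remaining characters it is '1'.
Only Bryoites and Euryura show the derived state '1' for C1, supporting them as a clade.
C2 (derived state '1') is shared by Leptoops and Platyax — a synapomorphy uniting that clade.
All ingroup taxa share the derived state '0' for C3; it defines the ingroup but does not resolve relationships within it.
C4 (derived state '1') is shared by Ceratops, Leptoops, and Platyax — a synapomorphy uniting that clade.
Most parsimonious ingroup topology: ((Euryura,Bryoites),((Leptoops,Platyax),Ceratops)).
Leptoops and Ceratops share a more recent common ancestor with each other than either does with Bryoites, so Bryoites is the least closely related of the three.

Bryoites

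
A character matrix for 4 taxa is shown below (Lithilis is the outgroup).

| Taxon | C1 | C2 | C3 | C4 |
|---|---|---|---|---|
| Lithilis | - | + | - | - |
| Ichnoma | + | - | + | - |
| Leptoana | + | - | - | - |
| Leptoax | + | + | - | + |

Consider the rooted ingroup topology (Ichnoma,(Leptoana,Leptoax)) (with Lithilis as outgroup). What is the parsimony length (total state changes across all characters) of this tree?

5

Map each character onto (Ichnoma,(Leptoana,Leptoax)) (rooted by Lithilis) and count the minimum state changes it requires (Fitch parsimony):
C1: 1; C2: 2; C3: 1; C4: 1.
Total tree length = 5.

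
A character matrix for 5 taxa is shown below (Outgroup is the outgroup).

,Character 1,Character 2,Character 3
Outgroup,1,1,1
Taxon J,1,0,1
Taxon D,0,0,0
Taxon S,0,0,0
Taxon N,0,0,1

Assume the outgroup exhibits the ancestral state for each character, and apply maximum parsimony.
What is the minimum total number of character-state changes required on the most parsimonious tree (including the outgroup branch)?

3

The outgroup has state '1' for every character, so '0' is the derived state throughout.
Character 1 (derived state '0') is shared by Taxon D, Taxon N, and Taxon S — a synapomorphy uniting that clade.
All ingroup taxa share the derived state '0' for Character 2; it defines the ingroup but does not resolve relationships within it.
Character 3: derived state '0' in Taxon D and Taxon S only — synapomorphy for {Taxon D, Taxon S}.
Most parsimonious ingroup topology: (Taxon J,((Taxon D,Taxon S),Taxon N)).
Changes per character on this tree: Character 1: 1; Character 2: 1; Character 3: 1.
Total = 3.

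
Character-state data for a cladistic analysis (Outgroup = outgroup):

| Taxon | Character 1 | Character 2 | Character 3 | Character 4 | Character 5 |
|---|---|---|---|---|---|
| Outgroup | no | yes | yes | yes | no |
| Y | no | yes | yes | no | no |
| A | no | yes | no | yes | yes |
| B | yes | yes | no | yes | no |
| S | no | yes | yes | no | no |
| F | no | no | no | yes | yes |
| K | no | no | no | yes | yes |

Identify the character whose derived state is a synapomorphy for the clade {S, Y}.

Character polarity is set by the outgroup: the derived state is whichever differs from the outgroup's state, so for Character 2, Character 3, Character 4 the derived state is 'no', and for the remaining characters it is 'yes'.
Character 1: derived state 'yes' in B only — an autapomorphy, so it tells us nothing about relationships among taxa.
Character 2: derived state 'no' in F and K only — synapomorphy for {F, K}.
Character 3 (derived state 'no') is shared by A, B, F, and K — a synapomorphy uniting that clade.
Character 4: derived state 'no' in S and Y only — synapomorphy for {S, Y}.
Character 5: derived state 'yes' in A, F, and K only — synapomorphy for {A, F, K}.
Most parsimonious ingroup topology: ((Y,S),((A,(F,K)),B)).
The clade {S, Y} is supported by Character 4: its derived state 'no' occurs in exactly those taxa and in no other taxon (including the outgroup).

Character 4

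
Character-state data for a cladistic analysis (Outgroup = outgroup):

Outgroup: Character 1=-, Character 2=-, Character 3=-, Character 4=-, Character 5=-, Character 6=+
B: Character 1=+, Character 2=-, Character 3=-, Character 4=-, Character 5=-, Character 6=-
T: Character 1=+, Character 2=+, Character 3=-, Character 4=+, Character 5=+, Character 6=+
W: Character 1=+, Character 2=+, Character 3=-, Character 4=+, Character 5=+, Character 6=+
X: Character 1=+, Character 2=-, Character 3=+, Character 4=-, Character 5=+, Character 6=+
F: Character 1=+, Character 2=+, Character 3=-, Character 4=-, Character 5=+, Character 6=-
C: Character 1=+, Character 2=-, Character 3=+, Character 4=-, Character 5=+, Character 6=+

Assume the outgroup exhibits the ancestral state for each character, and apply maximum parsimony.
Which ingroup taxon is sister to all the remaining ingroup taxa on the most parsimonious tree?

Character polarity is set by the outgroup: the derived state is whichever differs from the outgroup's state, so for Character 6 the derived state is '-', and for the remaining characters it is '+'.
All ingroup taxa share the derived state '+' for Character 1; it defines the ingroup but does not resolve relationships within it.
Only F, T, and W show the derived state '+' for Character 2, supporting them as a clade.
Character 3 (derived state '+') is shared by C and X — a synapomorphy uniting that clade.
Character 4: derived state '+' in T and W only — synapomorphy for {T, W}.
Character 5 (derived state '+') is shared by C, F, T, W, and X — a synapomorphy uniting that clade.
Character 6 groups B and F, which is incompatible with the clades supported by the remaining characters; treating it as convergent (homoplasy) costs fewer steps than any alternative tree.
Most parsimonious ingroup topology: (B,(((T,W),F),(X,C))).
B is sister to the clade containing all other ingroup taxa, so it is the earliest-diverging (most basal) ingroup lineage.

B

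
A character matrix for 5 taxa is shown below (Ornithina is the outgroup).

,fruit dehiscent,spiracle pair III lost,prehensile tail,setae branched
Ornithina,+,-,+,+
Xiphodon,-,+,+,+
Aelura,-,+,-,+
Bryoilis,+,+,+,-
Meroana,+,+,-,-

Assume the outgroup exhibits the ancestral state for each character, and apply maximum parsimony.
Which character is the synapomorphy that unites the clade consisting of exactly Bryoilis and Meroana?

Character polarity is set by the outgroup: the derived state is whichever differs from the outgroup's state, so for fruit dehiscent, prehensile tail, setae branched the derived state is '-', and for the remaining characters it is '+'.
fruit dehiscent (derived state '-') is shared by Aelura and Xiphodon — a synapomorphy uniting that clade.
All ingroup taxa share the derived state '+' for spiracle pair III lost; it defines the ingroup but does not resolve relationships within it.
prehensile tail groups Aelura and Meroana, which is incompatible with the clades supported by the remaining characters; treating it as convergent (homoplasy) costs fewer steps than any alternative tree.
setae branched (derived state '-') is shared by Bryoilis and Meroana — a synapomorphy uniting that clade.
Most parsimonious ingroup topology: ((Xiphodon,Aelura),(Bryoilis,Meroana)).
The clade {Bryoilis, Meroana} is supported by setae branched: its derived state '-' occurs in exactly those taxa and in no other taxon (including the outgroup).

setae branched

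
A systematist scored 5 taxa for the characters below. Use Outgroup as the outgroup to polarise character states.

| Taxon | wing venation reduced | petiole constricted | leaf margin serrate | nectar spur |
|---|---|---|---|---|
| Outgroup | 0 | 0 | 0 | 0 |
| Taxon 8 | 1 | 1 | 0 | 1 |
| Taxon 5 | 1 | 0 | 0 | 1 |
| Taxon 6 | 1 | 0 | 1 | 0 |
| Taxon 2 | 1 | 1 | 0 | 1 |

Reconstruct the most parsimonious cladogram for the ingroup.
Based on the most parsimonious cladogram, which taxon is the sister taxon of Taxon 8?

The outgroup has state '0' for every character, so '1' is the derived state throughout.
All ingroup taxa share the derived state '1' for wing venation reduced; it defines the ingroup but does not resolve relationships within it.
petiole constricted (derived state '1') is shared by Taxon 2 and Taxon 8 — a synapomorphy uniting that clade.
leaf margin serrate (derived state '1') is unique to Taxon 6 (autapomorphy; uninformative for grouping).
nectar spur: derived state '1' in Taxon 2, Taxon 5, and Taxon 8 only — synapomorphy for {Taxon 2, Taxon 5, Taxon 8}.
Most parsimonious ingroup topology: (((Taxon 8,Taxon 2),Taxon 5),Taxon 6).
Taxon 8 and Taxon 2 form a cherry on this tree, so they are sister taxa.

Taxon 2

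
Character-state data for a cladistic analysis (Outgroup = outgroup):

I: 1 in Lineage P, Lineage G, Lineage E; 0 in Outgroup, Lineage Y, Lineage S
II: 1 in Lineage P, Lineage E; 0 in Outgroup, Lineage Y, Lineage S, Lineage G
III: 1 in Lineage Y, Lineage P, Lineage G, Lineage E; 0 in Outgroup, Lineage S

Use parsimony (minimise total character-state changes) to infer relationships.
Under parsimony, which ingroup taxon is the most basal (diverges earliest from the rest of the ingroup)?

The outgroup has state '0' for every character, so '1' is the derived state throughout.
Only Lineage E, Lineage G, and Lineage P show the derived state '1' for I, supporting them as a clade.
II (derived state '1') is shared by Lineage E and Lineage P — a synapomorphy uniting that clade.
III (derived state '1') is shared by Lineage E, Lineage G, Lineage P, and Lineage Y — a synapomorphy uniting that clade.
Most parsimonious ingroup topology: ((Lineage Y,((Lineage P,Lineage E),Lineage G)),Lineage S).
Lineage S is sister to the clade containing all other ingroup taxa, so it is the earliest-diverging (most basal) ingroup lineage.

Lineage S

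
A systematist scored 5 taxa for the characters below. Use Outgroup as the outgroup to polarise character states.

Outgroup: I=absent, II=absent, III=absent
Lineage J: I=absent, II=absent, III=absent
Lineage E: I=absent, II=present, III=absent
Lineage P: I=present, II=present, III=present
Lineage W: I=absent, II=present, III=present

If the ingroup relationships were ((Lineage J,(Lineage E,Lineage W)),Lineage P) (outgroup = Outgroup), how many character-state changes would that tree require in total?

Map each character onto ((Lineage J,(Lineage E,Lineage W)),Lineage P) (rooted by Outgroup) and count the minimum state changes it requires (Fitch parsimony):
I: 1; II: 2; III: 2.
Total tree length = 5.

5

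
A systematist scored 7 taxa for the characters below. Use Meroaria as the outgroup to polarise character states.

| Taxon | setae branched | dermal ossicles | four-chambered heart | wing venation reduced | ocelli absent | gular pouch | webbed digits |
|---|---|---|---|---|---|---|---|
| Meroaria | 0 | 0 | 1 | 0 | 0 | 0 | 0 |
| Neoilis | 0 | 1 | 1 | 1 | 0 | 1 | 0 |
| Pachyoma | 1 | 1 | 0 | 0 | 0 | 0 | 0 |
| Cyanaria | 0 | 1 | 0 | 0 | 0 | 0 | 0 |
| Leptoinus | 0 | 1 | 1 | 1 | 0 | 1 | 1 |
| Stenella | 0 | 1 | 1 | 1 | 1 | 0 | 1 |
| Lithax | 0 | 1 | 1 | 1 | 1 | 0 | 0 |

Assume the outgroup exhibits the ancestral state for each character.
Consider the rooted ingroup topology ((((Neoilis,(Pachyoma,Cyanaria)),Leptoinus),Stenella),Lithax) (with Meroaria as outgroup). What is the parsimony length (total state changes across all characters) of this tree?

Map each character onto ((((Neoilis,(Pachyoma,Cyanaria)),Leptoinus),Stenella),Lithax) (rooted by Meroaria) and count the minimum state changes it requires (Fitch parsimony):
setae branched: 1; dermal ossicles: 1; four-chambered heart: 1; wing venation reduced: 2; ocelli absent: 2; gular pouch: 2; webbed digits: 2.
Total tree length = 11.

11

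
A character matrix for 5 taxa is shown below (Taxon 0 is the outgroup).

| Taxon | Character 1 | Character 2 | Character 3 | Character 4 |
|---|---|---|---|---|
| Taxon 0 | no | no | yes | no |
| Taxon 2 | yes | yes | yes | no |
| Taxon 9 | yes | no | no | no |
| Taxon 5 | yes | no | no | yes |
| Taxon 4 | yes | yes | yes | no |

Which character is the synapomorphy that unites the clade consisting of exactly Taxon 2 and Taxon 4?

Character 2

Character polarity is set by the outgroup: the derived state is whichever differs from the outgroup's state, so for Character 3 the derived state is 'no', and for the remaining characters it is 'yes'.
All ingroup taxa share the derived state 'yes' for Character 1; it defines the ingroup but does not resolve relationships within it.
Character 2 (derived state 'yes') is shared by Taxon 2 and Taxon 4 — a synapomorphy uniting that clade.
Character 3 (derived state 'no') is shared by Taxon 5 and Taxon 9 — a synapomorphy uniting that clade.
Character 4: derived state 'yes' in Taxon 5 only — an autapomorphy, so it tells us nothing about relationships among taxa.
Most parsimonious ingroup topology: ((Taxon 2,Taxon 4),(Taxon 9,Taxon 5)).
The clade {Taxon 2, Taxon 4} is supported by Character 2: its derived state 'yes' occurs in exactly those taxa and in no other taxon (including the outgroup).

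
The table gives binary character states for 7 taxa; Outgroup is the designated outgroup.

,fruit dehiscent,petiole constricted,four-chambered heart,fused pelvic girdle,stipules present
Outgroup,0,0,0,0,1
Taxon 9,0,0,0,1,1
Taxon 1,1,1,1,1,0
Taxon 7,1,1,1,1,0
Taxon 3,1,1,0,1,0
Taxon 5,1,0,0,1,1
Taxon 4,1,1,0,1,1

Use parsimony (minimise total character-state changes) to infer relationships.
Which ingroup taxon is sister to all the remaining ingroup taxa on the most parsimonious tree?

Taxon 9

Character polarity is set by the outgroup: the derived state is whichever differs from the outgroup's state, so for stipules present the derived state is '0', and for the remaining characters it is '1'.
fruit dehiscent (derived state '1') is shared by Taxon 1, Taxon 3, Taxon 4, Taxon 5, and Taxon 7 — a synapomorphy uniting that clade.
petiole constricted (derived state '1') is shared by Taxon 1, Taxon 3, Taxon 4, and Taxon 7 — a synapomorphy uniting that clade.
four-chambered heart (derived state '1') is shared by Taxon 1 and Taxon 7 — a synapomorphy uniting that clade.
All ingroup taxa share the derived state '1' for fused pelvic girdle; it defines the ingroup but does not resolve relationships within it.
stipules present: derived state '0' in Taxon 1, Taxon 3, and Taxon 7 only — synapomorphy for {Taxon 1, Taxon 3, Taxon 7}.
Most parsimonious ingroup topology: (Taxon 9,((((Taxon 1,Taxon 7),Taxon 3),Taxon 4),Taxon 5)).
Taxon 9 is sister to the clade containing all other ingroup taxa, so it is the earliest-diverging (most basal) ingroup lineage.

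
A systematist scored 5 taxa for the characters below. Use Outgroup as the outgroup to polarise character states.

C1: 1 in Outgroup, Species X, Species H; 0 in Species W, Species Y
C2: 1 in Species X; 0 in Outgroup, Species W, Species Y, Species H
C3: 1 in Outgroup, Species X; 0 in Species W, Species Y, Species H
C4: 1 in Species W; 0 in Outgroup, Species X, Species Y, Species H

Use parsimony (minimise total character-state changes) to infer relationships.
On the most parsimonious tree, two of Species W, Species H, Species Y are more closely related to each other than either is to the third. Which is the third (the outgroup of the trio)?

Species H

Character polarity is set by the outgroup: the derived state is whichever differs from the outgroup's state, so for C1, C3 the derived state is '0', and for the remaining characters it is '1'.
C1 (derived state '0') is shared by Species W and Species Y — a synapomorphy uniting that clade.
C2: derived state '1' in Species X only — an autapomorphy, so it tells us nothing about relationships among taxa.
C3 (derived state '0') is shared by Species H, Species W, and Species Y — a synapomorphy uniting that clade.
C4 (derived state '1') is unique to Species W (autapomorphy; uninformative for grouping).
Most parsimonious ingroup topology: (Species X,((Species W,Species Y),Species H)).
Species W and Species Y share a more recent common ancestor with each other than either does with Species H, so Species H is the least closely related of the three.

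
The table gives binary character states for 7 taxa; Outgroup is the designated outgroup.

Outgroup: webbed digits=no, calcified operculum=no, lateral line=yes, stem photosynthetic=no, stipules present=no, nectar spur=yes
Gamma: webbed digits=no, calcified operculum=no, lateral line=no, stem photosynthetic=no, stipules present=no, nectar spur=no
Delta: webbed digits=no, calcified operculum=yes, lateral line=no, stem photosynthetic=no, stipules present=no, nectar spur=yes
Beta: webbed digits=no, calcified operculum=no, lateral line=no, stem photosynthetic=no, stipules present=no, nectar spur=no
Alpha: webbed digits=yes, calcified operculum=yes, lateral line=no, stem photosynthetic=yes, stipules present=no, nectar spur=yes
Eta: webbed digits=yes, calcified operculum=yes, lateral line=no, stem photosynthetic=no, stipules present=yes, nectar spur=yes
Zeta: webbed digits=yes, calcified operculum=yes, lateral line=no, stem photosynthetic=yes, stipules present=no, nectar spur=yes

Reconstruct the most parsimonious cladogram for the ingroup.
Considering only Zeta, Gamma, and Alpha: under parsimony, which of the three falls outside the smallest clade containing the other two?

Gamma

Character polarity is set by the outgroup: the derived state is whichever differs from the outgroup's state, so for lateral line, nectar spur the derived state is 'no', and for the remaining characters it is 'yes'.
Only Alpha, Eta, and Zeta show the derived state 'yes' for webbed digits, supporting them as a clade.
Only Alpha, Delta, Eta, and Zeta show the derived state 'yes' for calcified operculum, supporting them as a clade.
All ingroup taxa share the derived state 'no' for lateral line; it defines the ingroup but does not resolve relationships within it.
stem photosynthetic: derived state 'yes' in Alpha and Zeta only — synapomorphy for {Alpha, Zeta}.
stipules present (derived state 'yes') is unique to Eta (autapomorphy; uninformative for grouping).
Only Beta and Gamma show the derived state 'no' for nectar spur, supporting them as a clade.
Most parsimonious ingroup topology: ((Gamma,Beta),(Delta,((Alpha,Zeta),Eta))).
Alpha and Zeta share a more recent common ancestor with each other than either does with Gamma, so Gamma is the least closely related of the three.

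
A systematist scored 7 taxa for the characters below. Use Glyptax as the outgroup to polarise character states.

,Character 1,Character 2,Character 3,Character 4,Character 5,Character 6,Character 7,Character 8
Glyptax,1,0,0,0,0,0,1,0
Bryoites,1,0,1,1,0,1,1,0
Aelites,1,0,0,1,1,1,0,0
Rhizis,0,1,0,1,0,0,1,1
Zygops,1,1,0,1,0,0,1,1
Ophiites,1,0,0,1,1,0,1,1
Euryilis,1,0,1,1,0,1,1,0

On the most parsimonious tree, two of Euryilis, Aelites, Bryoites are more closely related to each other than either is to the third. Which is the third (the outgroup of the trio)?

Character polarity is set by the outgroup: the derived state is whichever differs from the outgroup's state, so for Character 1, Character 7 the derived state is '0', and for the remaining characters it is '1'.
Character 1 (derived state '0') is unique to Rhizis (autapomorphy; uninformative for grouping).
Character 2 (derived state '1') is shared by Rhizis and Zygops — a synapomorphy uniting that clade.
Character 3: derived state '1' in Bryoites and Euryilis only — synapomorphy for {Bryoites, Euryilis}.
All ingroup taxa share the derived state '1' for Character 4; it defines the ingroup but does not resolve relationships within it.
Character 5 (state '1') occurs in Aelites and Ophiites but conflicts with the nesting implied by the other characters — most parsimoniously interpreted as homoplasy.
Character 6 (derived state '1') is shared by Aelites, Bryoites, and Euryilis — a synapomorphy uniting that clade.
Character 7 (derived state '0') is unique to Aelites (autapomorphy; uninformative for grouping).
Only Ophiites, Rhizis, and Zygops show the derived state '1' for Character 8, supporting them as a clade.
Most parsimonious ingroup topology: (((Bryoites,Euryilis),Aelites),((Rhizis,Zygops),Ophiites)).
Bryoites and Euryilis share a more recent common ancestor with each other than either does with Aelites, so Aelites is the least closely related of the three.

Aelites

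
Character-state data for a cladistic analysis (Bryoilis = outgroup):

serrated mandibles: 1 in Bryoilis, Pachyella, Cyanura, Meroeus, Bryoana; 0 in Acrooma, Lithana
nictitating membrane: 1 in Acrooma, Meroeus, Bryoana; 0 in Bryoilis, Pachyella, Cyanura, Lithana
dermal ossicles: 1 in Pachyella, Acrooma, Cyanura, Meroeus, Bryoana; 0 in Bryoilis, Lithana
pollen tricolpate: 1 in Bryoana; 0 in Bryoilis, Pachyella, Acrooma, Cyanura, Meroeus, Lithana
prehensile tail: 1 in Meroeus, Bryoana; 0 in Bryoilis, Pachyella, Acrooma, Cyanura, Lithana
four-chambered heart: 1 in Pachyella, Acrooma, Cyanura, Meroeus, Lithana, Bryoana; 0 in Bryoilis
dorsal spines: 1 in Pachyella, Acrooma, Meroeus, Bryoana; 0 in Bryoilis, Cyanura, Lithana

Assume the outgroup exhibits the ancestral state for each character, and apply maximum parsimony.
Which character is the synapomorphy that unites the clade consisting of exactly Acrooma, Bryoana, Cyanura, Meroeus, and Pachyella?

dermal ossicles

Character polarity is set by the outgroup: the derived state is whichever differs from the outgroup's state, so for serrated mandibles the derived state is '0', and for the remaining characters it is '1'.
serrated mandibles groups Acrooma and Lithana, which is incompatible with the clades supported by the remaining characters; treating it as convergent (homoplasy) costs fewer steps than any alternative tree.
nictitating membrane: derived state '1' in Acrooma, Bryoana, and Meroeus only — synapomorphy for {Acrooma, Bryoana, Meroeus}.
dermal ossicles: derived state '1' in Acrooma, Bryoana, Cyanura, Meroeus, and Pachyella only — synapomorphy for {Acrooma, Bryoana, Cyanura, Meroeus, Pachyella}.
pollen tricolpate (derived state '1') is unique to Bryoana (autapomorphy; uninformative for grouping).
Only Bryoana and Meroeus show the derived state '1' for prehensile tail, supporting them as a clade.
four-chambered heart (derived state '1') is shared by all ingroup taxa — unites the whole ingroup.
Only Acrooma, Bryoana, Meroeus, and Pachyella show the derived state '1' for dorsal spines, supporting them as a clade.
Most parsimonious ingroup topology: (((Pachyella,(Acrooma,(Meroeus,Bryoana))),Cyanura),Lithana).
The clade {Acrooma, Bryoana, Cyanura, Meroeus, Pachyella} is supported by dermal ossicles: its derived state '1' occurs in exactly those taxa and in no other taxon (including the outgroup).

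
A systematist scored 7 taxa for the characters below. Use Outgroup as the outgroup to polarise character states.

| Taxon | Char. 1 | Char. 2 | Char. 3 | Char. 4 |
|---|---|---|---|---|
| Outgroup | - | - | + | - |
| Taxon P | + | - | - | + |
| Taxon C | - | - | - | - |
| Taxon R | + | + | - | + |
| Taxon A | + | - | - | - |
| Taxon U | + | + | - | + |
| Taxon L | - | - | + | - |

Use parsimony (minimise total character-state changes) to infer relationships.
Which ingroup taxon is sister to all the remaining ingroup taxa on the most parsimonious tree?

Character polarity is set by the outgroup: the derived state is whichever differs from the outgroup's state, so for Char. 3 the derived state is '-', and for the remaining characters it is '+'.
Only Taxon A, Taxon P, Taxon R, and Taxon U show the derived state '+' for Char. 1, supporting them as a clade.
Char. 2 (derived state '+') is shared by Taxon R and Taxon U — a synapomorphy uniting that clade.
Char. 3: derived state '-' in Taxon A, Taxon C, Taxon P, Taxon R, and Taxon U only — synapomorphy for {Taxon A, Taxon C, Taxon P, Taxon R, Taxon U}.
Only Taxon P, Taxon R, and Taxon U show the derived state '+' for Char. 4, supporting them as a clade.
Most parsimonious ingroup topology: ((((Taxon P,(Taxon R,Taxon U)),Taxon A),Taxon C),Taxon L).
Taxon L is sister to the clade containing all other ingroup taxa, so it is the earliest-diverging (most basal) ingroup lineage.

Taxon L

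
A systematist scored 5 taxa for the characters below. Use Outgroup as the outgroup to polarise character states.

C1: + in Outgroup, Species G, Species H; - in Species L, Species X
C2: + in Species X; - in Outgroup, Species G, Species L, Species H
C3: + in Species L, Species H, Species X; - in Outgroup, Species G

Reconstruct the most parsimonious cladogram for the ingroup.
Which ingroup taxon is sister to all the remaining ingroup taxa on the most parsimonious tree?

Character polarity is set by the outgroup: the derived state is whichever differs from the outgroup's state, so for C1 the derived state is '-', and for the remaining characters it is '+'.
Only Species L and Species X show the derived state '-' for C1, supporting them as a clade.
C2: derived state '+' in Species X only — an autapomorphy, so it tells us nothing about relationships among taxa.
Only Species H, Species L, and Species X show the derived state '+' for C3, supporting them as a clade.
Most parsimonious ingroup topology: (Species G,((Species L,Species X),Species H)).
Species G is sister to the clade containing all other ingroup taxa, so it is the earliest-diverging (most basal) ingroup lineage.

Species G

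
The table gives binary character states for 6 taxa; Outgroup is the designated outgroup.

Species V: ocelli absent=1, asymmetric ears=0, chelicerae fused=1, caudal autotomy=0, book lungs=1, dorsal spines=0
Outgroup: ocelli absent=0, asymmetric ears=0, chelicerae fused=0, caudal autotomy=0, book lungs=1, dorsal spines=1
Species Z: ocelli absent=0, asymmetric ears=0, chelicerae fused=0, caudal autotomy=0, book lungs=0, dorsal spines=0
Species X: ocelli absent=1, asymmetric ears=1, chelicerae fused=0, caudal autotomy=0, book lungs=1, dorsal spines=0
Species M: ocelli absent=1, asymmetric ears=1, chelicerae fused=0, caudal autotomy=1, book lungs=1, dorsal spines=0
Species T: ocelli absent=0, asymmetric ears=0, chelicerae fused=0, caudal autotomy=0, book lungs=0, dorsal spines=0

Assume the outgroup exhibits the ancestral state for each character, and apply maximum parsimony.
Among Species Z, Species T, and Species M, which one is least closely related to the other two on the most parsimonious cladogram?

Character polarity is set by the outgroup: the derived state is whichever differs from the outgroup's state, so for book lungs, dorsal spines the derived state is '0', and for the remaining characters it is '1'.
Only Species M, Species V, and Species X show the derived state '1' for ocelli absent, supporting them as a clade.
asymmetric ears (derived state '1') is shared by Species M and Species X — a synapomorphy uniting that clade.
chelicerae fused (derived state '1') is unique to Species V (autapomorphy; uninformative for grouping).
caudal autotomy (derived state '1') is unique to Species M (autapomorphy; uninformative for grouping).
Only Species T and Species Z show the derived state '0' for book lungs, supporting them as a clade.
dorsal spines (derived state '0') is shared by all ingroup taxa — unites the whole ingroup.
Most parsimonious ingroup topology: ((Species V,(Species X,Species M)),(Species T,Species Z)).
Species Z and Species T share a more recent common ancestor with each other than either does with Species M, so Species M is the least closely related of the three.

Species M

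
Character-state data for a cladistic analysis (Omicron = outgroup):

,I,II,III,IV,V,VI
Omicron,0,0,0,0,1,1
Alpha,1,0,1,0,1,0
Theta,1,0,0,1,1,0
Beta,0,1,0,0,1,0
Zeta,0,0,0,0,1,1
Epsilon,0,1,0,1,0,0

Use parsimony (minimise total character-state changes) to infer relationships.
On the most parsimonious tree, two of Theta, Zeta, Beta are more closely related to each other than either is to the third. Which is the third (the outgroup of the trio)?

Zeta

Character polarity is set by the outgroup: the derived state is whichever differs from the outgroup's state, so for V, VI the derived state is '0', and for the remaining characters it is '1'.
I (derived state '1') is shared by Alpha and Theta — a synapomorphy uniting that clade.
II (derived state '1') is shared by Beta and Epsilon — a synapomorphy uniting that clade.
III (derived state '1') is unique to Alpha (autapomorphy; uninformative for grouping).
IV (state '1') occurs in Epsilon and Theta but conflicts with the nesting implied by the other characters — most parsimoniously interpreted as homoplasy.
V (derived state '0') is unique to Epsilon (autapomorphy; uninformative for grouping).
Only Alpha, Beta, Epsilon, and Theta show the derived state '0' for VI, supporting them as a clade.
Most parsimonious ingroup topology: (((Alpha,Theta),(Epsilon,Beta)),Zeta).
Theta and Beta share a more recent common ancestor with each other than either does with Zeta, so Zeta is the least closely related of the three.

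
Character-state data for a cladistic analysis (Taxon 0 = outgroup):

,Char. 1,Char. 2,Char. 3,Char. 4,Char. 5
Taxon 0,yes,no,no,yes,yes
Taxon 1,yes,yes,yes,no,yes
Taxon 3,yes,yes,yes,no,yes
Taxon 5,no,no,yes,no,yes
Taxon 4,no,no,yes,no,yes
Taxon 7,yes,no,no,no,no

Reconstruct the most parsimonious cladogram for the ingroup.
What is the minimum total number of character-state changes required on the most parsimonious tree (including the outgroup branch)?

Character polarity is set by the outgroup: the derived state is whichever differs from the outgroup's state, so for Char. 1, Char. 4, Char. 5 the derived state is 'no', and for the remaining characters it is 'yes'.
Char. 1 (derived state 'no') is shared by Taxon 4 and Taxon 5 — a synapomorphy uniting that clade.
Char. 2: derived state 'yes' in Taxon 1 and Taxon 3 only — synapomorphy for {Taxon 1, Taxon 3}.
Char. 3 (derived state 'yes') is shared by Taxon 1, Taxon 3, Taxon 4, and Taxon 5 — a synapomorphy uniting that clade.
Char. 4 (derived state 'no') is shared by all ingroup taxa — unites the whole ingroup.
Char. 5: derived state 'no' in Taxon 7 only — an autapomorphy, so it tells us nothing about relationships among taxa.
Most parsimonious ingroup topology: (((Taxon 1,Taxon 3),(Taxon 5,Taxon 4)),Taxon 7).
Changes per character on this tree: Char. 1: 1; Char. 2: 1; Char. 3: 1; Char. 4: 1; Char. 5: 1.
Total = 5.

5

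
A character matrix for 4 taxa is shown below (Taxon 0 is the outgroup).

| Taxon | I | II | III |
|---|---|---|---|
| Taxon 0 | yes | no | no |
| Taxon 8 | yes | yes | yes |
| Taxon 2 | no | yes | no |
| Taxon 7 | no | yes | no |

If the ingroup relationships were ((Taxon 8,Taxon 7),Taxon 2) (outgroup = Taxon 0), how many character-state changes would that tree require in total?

4

Map each character onto ((Taxon 8,Taxon 7),Taxon 2) (rooted by Taxon 0) and count the minimum state changes it requires (Fitch parsimony):
I: 2; II: 1; III: 1.
Total tree length = 4.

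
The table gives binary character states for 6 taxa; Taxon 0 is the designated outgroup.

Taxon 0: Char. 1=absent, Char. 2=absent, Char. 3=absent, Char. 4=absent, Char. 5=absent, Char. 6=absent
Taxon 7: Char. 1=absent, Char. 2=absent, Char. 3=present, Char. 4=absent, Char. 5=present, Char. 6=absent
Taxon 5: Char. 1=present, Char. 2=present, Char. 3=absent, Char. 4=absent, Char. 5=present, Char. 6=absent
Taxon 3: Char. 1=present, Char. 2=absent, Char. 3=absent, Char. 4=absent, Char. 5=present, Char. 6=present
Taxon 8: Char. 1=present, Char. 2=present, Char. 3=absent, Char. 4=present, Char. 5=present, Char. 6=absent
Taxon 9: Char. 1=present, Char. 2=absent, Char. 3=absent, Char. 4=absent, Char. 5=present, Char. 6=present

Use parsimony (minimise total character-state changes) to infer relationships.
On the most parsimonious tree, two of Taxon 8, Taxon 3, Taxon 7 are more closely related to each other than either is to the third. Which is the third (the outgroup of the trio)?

Taxon 7

The outgroup has state 'absent' for every character, so 'present' is the derived state throughout.
Char. 1 (derived state 'present') is shared by Taxon 3, Taxon 5, Taxon 8, and Taxon 9 — a synapomorphy uniting that clade.
Char. 2: derived state 'present' in Taxon 5 and Taxon 8 only — synapomorphy for {Taxon 5, Taxon 8}.
Char. 3: derived state 'present' in Taxon 7 only — an autapomorphy, so it tells us nothing about relationships among taxa.
Char. 4 (derived state 'present') is unique to Taxon 8 (autapomorphy; uninformative for grouping).
Char. 5 (derived state 'present') is shared by all ingroup taxa — unites the whole ingroup.
Only Taxon 3 and Taxon 9 show the derived state 'present' for Char. 6, supporting them as a clade.
Most parsimonious ingroup topology: (Taxon 7,((Taxon 5,Taxon 8),(Taxon 3,Taxon 9))).
Taxon 8 and Taxon 3 share a more recent common ancestor with each other than either does with Taxon 7, so Taxon 7 is the least closely related of the three.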